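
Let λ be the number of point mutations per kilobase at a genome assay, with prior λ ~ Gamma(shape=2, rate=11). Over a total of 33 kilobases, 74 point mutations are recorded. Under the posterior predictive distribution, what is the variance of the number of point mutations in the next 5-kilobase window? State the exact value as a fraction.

4655/484

Total count 74 over total exposure 33 kilobases.
By Gamma–Poisson conjugacy, the posterior is Gamma(α + Σx, β + Σt) = Gamma(2 + 74, 11 + 33) = Gamma(76, 44).
The posterior predictive for a window of length T is Negative Binomial with variance T·α'·(β'+T)/β'² = 5·76·49/1936 = 4655/484.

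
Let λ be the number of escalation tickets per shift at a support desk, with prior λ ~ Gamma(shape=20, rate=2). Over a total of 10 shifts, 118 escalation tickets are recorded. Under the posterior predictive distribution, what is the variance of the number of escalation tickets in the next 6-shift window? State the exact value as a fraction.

Total count 118 over total exposure 10 shifts.
Conjugate update: add total count to the shape and total exposure to the rate, giving Gamma(138, 12).
The posterior predictive for a window of length T is Negative Binomial with variance T·α'·(β'+T)/β'² = 6·138·18/144 = 207/2.

207/2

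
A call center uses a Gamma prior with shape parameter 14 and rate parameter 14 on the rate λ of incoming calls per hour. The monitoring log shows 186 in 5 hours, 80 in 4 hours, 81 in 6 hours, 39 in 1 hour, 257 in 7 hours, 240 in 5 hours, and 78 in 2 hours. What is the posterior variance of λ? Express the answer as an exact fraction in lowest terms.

Total count: 186 + 80 + 81 + 39 + 257 + 240 + 78 = 961.
Total exposure: 5 + 4 + 6 + 1 + 7 + 5 + 2 = 30 hours.
The Gamma prior is conjugate for the Poisson rate, so λ | data ~ Gamma(14+961, 14+30) = Gamma(975, 44).
Posterior variance = α'/β'² = 975/1936.

975/1936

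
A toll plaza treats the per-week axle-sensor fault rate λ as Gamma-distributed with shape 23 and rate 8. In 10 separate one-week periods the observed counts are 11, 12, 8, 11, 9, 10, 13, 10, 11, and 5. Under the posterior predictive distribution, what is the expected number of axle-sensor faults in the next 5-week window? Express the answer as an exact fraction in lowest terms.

Total count: 11 + 12 + 8 + 11 + 9 + 10 + 13 + 10 + 11 + 5 = 100.
Total exposure: 10 weeks.
Posterior: α' = 23 + 100 = 123, β' = 8 + 10 = 18.
Predictive mean over a 5-week window = T·E[λ|data] = 5·123/18 = 205/6.

205/6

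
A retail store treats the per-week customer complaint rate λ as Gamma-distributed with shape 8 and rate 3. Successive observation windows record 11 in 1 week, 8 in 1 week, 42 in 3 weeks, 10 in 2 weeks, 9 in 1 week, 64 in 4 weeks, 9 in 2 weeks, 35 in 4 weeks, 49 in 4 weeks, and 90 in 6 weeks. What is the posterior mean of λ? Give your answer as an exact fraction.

Total count: 11 + 8 + 42 + 10 + 9 + 64 + 9 + 35 + 49 + 90 = 327.
Total exposure: 1 + 1 + 3 + 2 + 1 + 4 + 2 + 4 + 4 + 6 = 28 weeks.
Conjugate update: add total count to the shape and total exposure to the rate, giving Gamma(335, 31).
Posterior mean = α'/β' = 335/31.

335/31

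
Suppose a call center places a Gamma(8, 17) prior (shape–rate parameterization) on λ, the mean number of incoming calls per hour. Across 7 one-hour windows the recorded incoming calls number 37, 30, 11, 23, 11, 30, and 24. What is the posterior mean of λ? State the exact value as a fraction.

29/4

Total count: 37 + 30 + 11 + 23 + 11 + 30 + 24 = 166.
Total exposure: 7 hours.
By Gamma–Poisson conjugacy, the posterior is Gamma(α + Σx, β + Σt) = Gamma(8 + 166, 17 + 7) = Gamma(174, 24).
Posterior mean = α'/β' = 174/24 = 29/4.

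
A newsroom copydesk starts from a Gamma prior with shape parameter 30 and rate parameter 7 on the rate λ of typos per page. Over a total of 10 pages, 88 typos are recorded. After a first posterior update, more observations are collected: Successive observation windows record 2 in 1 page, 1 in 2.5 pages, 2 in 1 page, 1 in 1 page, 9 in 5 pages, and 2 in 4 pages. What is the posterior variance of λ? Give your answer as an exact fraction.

Total count 88 over total exposure 10 pages.
After the first batch: Gamma(30 + 88, 7 + 10) = Gamma(118, 17).
Total count: 2 + 1 + 2 + 1 + 9 + 2 = 17.
Total exposure: 1 + 2.5 + 1 + 1 + 5 + 4 = 14.5 pages.
After the second batch: Gamma(118 + 17, 17 + 14.5) = Gamma(135, 63/2).
Posterior variance = α'/β'² = 135/(3969/4) = 20/147.

20/147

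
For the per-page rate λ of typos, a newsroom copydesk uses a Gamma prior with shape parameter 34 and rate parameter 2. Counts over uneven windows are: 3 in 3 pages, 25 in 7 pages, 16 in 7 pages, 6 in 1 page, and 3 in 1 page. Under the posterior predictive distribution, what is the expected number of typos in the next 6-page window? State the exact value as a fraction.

174/7

Total count: 3 + 25 + 16 + 6 + 3 = 53.
Total exposure: 3 + 7 + 7 + 1 + 1 = 19 pages.
Posterior: α' = 34 + 53 = 87, β' = 2 + 19 = 21.
Predictive mean over a 6-page window = T·E[λ|data] = 6·87/21 = 174/7.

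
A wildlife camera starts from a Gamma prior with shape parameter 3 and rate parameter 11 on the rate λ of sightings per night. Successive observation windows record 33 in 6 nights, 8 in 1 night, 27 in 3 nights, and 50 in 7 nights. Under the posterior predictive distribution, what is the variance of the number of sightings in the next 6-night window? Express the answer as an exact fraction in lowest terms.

Total count: 33 + 8 + 27 + 50 = 118.
Total exposure: 6 + 1 + 3 + 7 = 17 nights.
By Gamma–Poisson conjugacy, the posterior is Gamma(α + Σx, β + Σt) = Gamma(3 + 118, 11 + 17) = Gamma(121, 28).
The posterior predictive for a window of length T is Negative Binomial with variance T·α'·(β'+T)/β'² = 6·121·34/784 = 6171/196.

6171/196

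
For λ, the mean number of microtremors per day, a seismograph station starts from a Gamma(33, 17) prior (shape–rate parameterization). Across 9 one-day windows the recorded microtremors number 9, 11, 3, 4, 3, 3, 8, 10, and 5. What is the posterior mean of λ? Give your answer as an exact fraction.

Total count: 9 + 11 + 3 + 4 + 3 + 3 + 8 + 10 + 5 = 56.
Total exposure: 9 days.
Conjugate update: add total count to the shape and total exposure to the rate, giving Gamma(89, 26).
Posterior mean = α'/β' = 89/26.

89/26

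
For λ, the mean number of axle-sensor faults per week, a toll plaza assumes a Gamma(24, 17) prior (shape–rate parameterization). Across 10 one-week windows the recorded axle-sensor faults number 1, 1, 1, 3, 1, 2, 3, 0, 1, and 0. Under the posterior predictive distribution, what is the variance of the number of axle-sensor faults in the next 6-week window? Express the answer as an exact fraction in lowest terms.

Total count: 1 + 1 + 1 + 3 + 1 + 2 + 3 + 0 + 1 + 0 = 13.
Total exposure: 10 weeks.
Gamma(α, β) with Poisson data over total exposure Σt gives posterior Gamma(α+Σx, β+Σt) = Gamma(37, 27).
The posterior predictive for a window of length T is Negative Binomial with variance T·α'·(β'+T)/β'² = 6·37·33/729 = 814/81.

814/81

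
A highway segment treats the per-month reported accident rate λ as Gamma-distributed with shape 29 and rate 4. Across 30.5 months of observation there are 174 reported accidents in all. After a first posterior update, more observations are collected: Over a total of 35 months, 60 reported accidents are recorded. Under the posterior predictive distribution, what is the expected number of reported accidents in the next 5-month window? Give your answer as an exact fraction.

Total count 174 over total exposure 30.5 months.
After the first batch: Gamma(29 + 174, 4 + 30.5) = Gamma(203, 69/2).
Total count 60 over total exposure 35 months.
After the second batch: Gamma(203 + 60, 69/2 + 35) = Gamma(263, 139/2).
Predictive mean over a 5-month window = T·E[λ|data] = 5·263/(139/2) = 2630/139.

2630/139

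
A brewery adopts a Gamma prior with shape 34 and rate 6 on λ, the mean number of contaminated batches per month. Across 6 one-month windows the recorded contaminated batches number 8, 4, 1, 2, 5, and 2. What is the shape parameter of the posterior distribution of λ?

Total count: 8 + 4 + 1 + 2 + 5 + 2 = 22.
Total exposure: 6 months.
By Gamma–Poisson conjugacy, the posterior is Gamma(α + Σx, β + Σt) = Gamma(34 + 22, 6 + 6) = Gamma(56, 12).

56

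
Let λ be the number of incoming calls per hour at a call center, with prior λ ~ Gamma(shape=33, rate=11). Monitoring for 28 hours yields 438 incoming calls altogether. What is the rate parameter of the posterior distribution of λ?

Total count 438 over total exposure 28 hours.
Gamma(α, β) with Poisson data over total exposure Σt gives posterior Gamma(α+Σx, β+Σt) = Gamma(471, 39).

39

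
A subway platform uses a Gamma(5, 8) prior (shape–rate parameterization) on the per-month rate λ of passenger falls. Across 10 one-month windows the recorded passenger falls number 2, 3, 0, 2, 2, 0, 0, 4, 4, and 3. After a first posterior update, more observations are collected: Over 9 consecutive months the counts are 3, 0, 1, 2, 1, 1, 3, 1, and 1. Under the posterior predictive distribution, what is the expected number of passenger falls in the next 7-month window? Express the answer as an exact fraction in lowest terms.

Total count: 2 + 3 + 0 + 2 + 2 + 0 + 0 + 4 + 4 + 3 = 20.
Total exposure: 10 months.
After the first batch: Gamma(5 + 20, 8 + 10) = Gamma(25, 18).
Total count: 3 + 0 + 1 + 2 + 1 + 1 + 3 + 1 + 1 = 13.
Total exposure: 9 months.
After the second batch: Gamma(25 + 13, 18 + 9) = Gamma(38, 27).
Predictive mean over a 7-month window = T·E[λ|data] = 7·38/27 = 266/27.

266/27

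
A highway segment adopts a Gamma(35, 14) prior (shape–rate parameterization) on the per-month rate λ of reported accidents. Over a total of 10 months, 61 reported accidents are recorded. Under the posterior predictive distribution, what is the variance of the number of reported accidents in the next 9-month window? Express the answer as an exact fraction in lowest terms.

Total count 61 over total exposure 10 months.
By Gamma–Poisson conjugacy, the posterior is Gamma(α + Σx, β + Σt) = Gamma(35 + 61, 14 + 10) = Gamma(96, 24).
The posterior predictive for a window of length T is Negative Binomial with variance T·α'·(β'+T)/β'² = 9·96·33/576 = 99/2.

99/2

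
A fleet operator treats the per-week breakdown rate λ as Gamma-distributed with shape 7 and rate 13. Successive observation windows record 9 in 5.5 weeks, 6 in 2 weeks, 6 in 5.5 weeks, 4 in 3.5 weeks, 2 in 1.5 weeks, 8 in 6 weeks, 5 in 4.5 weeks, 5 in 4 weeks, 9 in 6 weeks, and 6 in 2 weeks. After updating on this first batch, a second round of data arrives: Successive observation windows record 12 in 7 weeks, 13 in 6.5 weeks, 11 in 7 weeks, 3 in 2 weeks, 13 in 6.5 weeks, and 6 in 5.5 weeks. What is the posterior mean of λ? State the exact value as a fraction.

Total count: 9 + 6 + 6 + 4 + 2 + 8 + 5 + 5 + 9 + 6 = 60.
Total exposure: 5.5 + 2 + 5.5 + 3.5 + 1.5 + 6 + 4.5 + 4 + 6 + 2 = 40.5 weeks.
After the first batch: Gamma(7 + 60, 13 + 40.5) = Gamma(67, 107/2).
Total count: 12 + 13 + 11 + 3 + 13 + 6 = 58.
Total exposure: 7 + 6.5 + 7 + 2 + 6.5 + 5.5 = 34.5 weeks.
After the second batch: Gamma(67 + 58, 107/2 + 34.5) = Gamma(125, 88).
Posterior mean = α'/β' = 125/88.

125/88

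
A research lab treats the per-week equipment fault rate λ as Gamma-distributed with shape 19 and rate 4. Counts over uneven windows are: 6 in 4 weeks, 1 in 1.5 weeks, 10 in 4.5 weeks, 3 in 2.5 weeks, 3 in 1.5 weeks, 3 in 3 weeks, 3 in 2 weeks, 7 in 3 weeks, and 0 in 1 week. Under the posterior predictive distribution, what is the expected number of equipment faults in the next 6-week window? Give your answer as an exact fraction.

110/9

Total count: 6 + 1 + 10 + 3 + 3 + 3 + 3 + 7 + 0 = 36.
Total exposure: 4 + 1.5 + 4.5 + 2.5 + 1.5 + 3 + 2 + 3 + 1 = 23 weeks.
Gamma(α, β) with Poisson data over total exposure Σt gives posterior Gamma(α+Σx, β+Σt) = Gamma(55, 27).
Predictive mean over a 6-week window = T·E[λ|data] = 6·55/27 = 110/9.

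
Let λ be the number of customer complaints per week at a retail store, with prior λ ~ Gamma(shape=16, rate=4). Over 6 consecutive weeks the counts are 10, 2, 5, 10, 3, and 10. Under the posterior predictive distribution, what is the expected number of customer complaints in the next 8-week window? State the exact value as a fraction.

Total count: 10 + 2 + 5 + 10 + 3 + 10 = 40.
Total exposure: 6 weeks.
The Gamma prior is conjugate for the Poisson rate, so λ | data ~ Gamma(16+40, 4+6) = Gamma(56, 10).
Predictive mean over an 8-week window = T·E[λ|data] = 8·56/10 = 224/5.

224/5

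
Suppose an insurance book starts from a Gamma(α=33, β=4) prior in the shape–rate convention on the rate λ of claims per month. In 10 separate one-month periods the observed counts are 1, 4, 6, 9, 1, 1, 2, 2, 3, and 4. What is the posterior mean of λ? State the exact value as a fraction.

33/7

Total count: 1 + 4 + 6 + 9 + 1 + 1 + 2 + 2 + 3 + 4 = 33.
Total exposure: 10 months.
Posterior: α' = 33 + 33 = 66, β' = 4 + 10 = 14.
Posterior mean = α'/β' = 66/14 = 33/7.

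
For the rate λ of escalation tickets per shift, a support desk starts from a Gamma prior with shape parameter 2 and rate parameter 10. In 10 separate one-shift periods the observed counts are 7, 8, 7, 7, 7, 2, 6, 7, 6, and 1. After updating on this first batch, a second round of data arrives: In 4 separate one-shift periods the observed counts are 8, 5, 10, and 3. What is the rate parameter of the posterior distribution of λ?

24

Total count: 7 + 8 + 7 + 7 + 7 + 2 + 6 + 7 + 6 + 1 = 58.
Total exposure: 10 shifts.
After the first batch: Gamma(2 + 58, 10 + 10) = Gamma(60, 20).
Total count: 8 + 5 + 10 + 3 = 26.
Total exposure: 4 shifts.
After the second batch: Gamma(60 + 26, 20 + 4) = Gamma(86, 24).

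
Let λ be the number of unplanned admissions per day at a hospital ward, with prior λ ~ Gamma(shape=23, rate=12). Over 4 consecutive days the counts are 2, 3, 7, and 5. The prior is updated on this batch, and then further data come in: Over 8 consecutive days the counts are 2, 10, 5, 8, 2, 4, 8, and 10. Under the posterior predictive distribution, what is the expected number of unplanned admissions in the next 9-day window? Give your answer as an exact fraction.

267/8

Total count: 2 + 3 + 7 + 5 = 17.
Total exposure: 4 days.
After the first batch: Gamma(23 + 17, 12 + 4) = Gamma(40, 16).
Total count: 2 + 10 + 5 + 8 + 2 + 4 + 8 + 10 = 49.
Total exposure: 8 days.
After the second batch: Gamma(40 + 49, 16 + 8) = Gamma(89, 24).
Predictive mean over a 9-day window = T·E[λ|data] = 9·89/24 = 267/8.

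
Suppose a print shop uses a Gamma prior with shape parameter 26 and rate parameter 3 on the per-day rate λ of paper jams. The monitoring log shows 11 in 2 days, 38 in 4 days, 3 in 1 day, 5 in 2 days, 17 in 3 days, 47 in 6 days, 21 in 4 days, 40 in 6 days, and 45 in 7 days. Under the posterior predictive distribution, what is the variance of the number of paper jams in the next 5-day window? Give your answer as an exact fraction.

54395/1444

Total count: 11 + 38 + 3 + 5 + 17 + 47 + 21 + 40 + 45 = 227.
Total exposure: 2 + 4 + 1 + 2 + 3 + 6 + 4 + 6 + 7 = 35 days.
Conjugate update: add total count to the shape and total exposure to the rate, giving Gamma(253, 38).
The posterior predictive for a window of length T is Negative Binomial with variance T·α'·(β'+T)/β'² = 5·253·43/1444 = 54395/1444.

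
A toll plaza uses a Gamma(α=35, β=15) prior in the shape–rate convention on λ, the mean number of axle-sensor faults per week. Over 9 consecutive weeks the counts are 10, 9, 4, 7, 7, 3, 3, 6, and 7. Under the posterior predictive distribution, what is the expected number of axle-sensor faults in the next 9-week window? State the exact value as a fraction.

Total count: 10 + 9 + 4 + 7 + 7 + 3 + 3 + 6 + 7 = 56.
Total exposure: 9 weeks.
The Gamma prior is conjugate for the Poisson rate, so λ | data ~ Gamma(35+56, 15+9) = Gamma(91, 24).
Predictive mean over a 9-week window = T·E[λ|data] = 9·91/24 = 273/8.

273/8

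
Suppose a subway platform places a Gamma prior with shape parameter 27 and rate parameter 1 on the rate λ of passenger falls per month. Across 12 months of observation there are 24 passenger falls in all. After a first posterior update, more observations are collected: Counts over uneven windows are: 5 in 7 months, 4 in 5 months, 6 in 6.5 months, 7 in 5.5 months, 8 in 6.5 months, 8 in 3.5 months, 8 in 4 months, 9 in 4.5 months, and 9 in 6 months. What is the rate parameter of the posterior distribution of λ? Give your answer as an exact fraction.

123/2

Total count 24 over total exposure 12 months.
After the first batch: Gamma(27 + 24, 1 + 12) = Gamma(51, 13).
Total count: 5 + 4 + 6 + 7 + 8 + 8 + 8 + 9 + 9 = 64.
Total exposure: 7 + 5 + 6.5 + 5.5 + 6.5 + 3.5 + 4 + 4.5 + 6 = 48.5 months.
After the second batch: Gamma(51 + 64, 13 + 48.5) = Gamma(115, 123/2).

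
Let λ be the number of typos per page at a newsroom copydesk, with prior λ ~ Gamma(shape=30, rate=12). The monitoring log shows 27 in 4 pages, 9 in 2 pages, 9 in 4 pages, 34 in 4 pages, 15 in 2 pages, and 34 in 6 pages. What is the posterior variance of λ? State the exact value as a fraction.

79/578

Total count: 27 + 9 + 9 + 34 + 15 + 34 = 128.
Total exposure: 4 + 2 + 4 + 4 + 2 + 6 = 22 pages.
The Gamma prior is conjugate for the Poisson rate, so λ | data ~ Gamma(30+128, 12+22) = Gamma(158, 34).
Posterior variance = α'/β'² = 158/1156 = 79/578.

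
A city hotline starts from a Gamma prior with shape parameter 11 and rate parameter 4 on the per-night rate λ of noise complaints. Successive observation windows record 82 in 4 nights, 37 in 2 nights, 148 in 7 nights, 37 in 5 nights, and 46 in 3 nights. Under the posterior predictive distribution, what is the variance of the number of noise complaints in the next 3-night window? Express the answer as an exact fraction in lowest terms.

30324/625

Total count: 82 + 37 + 148 + 37 + 46 = 350.
Total exposure: 4 + 2 + 7 + 5 + 3 = 21 nights.
Conjugate update: add total count to the shape and total exposure to the rate, giving Gamma(361, 25).
The posterior predictive for a window of length T is Negative Binomial with variance T·α'·(β'+T)/β'² = 3·361·28/625 = 30324/625.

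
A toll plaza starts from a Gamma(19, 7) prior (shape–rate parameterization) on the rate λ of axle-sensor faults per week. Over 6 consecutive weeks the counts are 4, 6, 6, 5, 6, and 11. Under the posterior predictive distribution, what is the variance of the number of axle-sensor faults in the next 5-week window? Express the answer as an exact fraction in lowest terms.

5130/169

Total count: 4 + 6 + 6 + 5 + 6 + 11 = 38.
Total exposure: 6 weeks.
Posterior: α' = 19 + 38 = 57, β' = 7 + 6 = 13.
The posterior predictive for a window of length T is Negative Binomial with variance T·α'·(β'+T)/β'² = 5·57·18/169 = 5130/169.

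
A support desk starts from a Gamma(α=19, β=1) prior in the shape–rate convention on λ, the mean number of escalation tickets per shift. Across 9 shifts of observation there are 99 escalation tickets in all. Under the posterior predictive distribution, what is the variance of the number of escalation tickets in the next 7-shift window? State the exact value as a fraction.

7021/50

Total count 99 over total exposure 9 shifts.
By Gamma–Poisson conjugacy, the posterior is Gamma(α + Σx, β + Σt) = Gamma(19 + 99, 1 + 9) = Gamma(118, 10).
The posterior predictive for a window of length T is Negative Binomial with variance T·α'·(β'+T)/β'² = 7·118·17/100 = 7021/50.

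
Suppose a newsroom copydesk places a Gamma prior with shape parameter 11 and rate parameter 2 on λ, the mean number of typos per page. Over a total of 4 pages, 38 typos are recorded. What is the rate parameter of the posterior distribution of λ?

Total count 38 over total exposure 4 pages.
Posterior: α' = 11 + 38 = 49, β' = 2 + 4 = 6.

6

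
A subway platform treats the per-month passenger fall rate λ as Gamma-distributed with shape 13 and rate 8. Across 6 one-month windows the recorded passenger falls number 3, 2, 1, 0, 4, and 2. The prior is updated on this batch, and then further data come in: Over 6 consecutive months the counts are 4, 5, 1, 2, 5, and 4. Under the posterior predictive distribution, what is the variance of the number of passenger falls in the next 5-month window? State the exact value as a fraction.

115/8

Total count: 3 + 2 + 1 + 0 + 4 + 2 = 12.
Total exposure: 6 months.
After the first batch: Gamma(13 + 12, 8 + 6) = Gamma(25, 14).
Total count: 4 + 5 + 1 + 2 + 5 + 4 = 21.
Total exposure: 6 months.
After the second batch: Gamma(25 + 21, 14 + 6) = Gamma(46, 20).
The posterior predictive for a window of length T is Negative Binomial with variance T·α'·(β'+T)/β'² = 5·46·25/400 = 115/8.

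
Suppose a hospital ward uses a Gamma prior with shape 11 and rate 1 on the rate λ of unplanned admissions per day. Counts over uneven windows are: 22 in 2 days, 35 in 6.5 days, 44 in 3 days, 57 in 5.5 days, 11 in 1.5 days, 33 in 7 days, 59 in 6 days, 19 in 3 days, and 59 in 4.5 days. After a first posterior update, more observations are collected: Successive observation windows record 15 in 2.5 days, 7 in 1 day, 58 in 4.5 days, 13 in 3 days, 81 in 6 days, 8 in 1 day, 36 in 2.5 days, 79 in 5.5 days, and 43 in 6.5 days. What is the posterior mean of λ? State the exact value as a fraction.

Total count: 22 + 35 + 44 + 57 + 11 + 33 + 59 + 19 + 59 = 339.
Total exposure: 2 + 6.5 + 3 + 5.5 + 1.5 + 7 + 6 + 3 + 4.5 = 39 days.
After the first batch: Gamma(11 + 339, 1 + 39) = Gamma(350, 40).
Total count: 15 + 7 + 58 + 13 + 81 + 8 + 36 + 79 + 43 = 340.
Total exposure: 2.5 + 1 + 4.5 + 3 + 6 + 1 + 2.5 + 5.5 + 6.5 = 32.5 days.
After the second batch: Gamma(350 + 340, 40 + 32.5) = Gamma(690, 145/2).
Posterior mean = α'/β' = 690/(145/2) = 276/29.

276/29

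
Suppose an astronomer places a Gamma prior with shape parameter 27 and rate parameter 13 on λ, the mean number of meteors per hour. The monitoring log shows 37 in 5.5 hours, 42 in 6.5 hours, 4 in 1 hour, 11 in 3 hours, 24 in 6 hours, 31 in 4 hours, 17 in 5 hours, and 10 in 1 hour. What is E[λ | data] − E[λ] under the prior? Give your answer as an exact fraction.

Total count: 37 + 42 + 4 + 11 + 24 + 31 + 17 + 10 = 176.
Total exposure: 5.5 + 6.5 + 1 + 3 + 6 + 4 + 5 + 1 = 32 hours.
Gamma(α, β) with Poisson data over total exposure Σt gives posterior Gamma(α+Σx, β+Σt) = Gamma(203, 45).
Posterior mean = 203/45 = 203/45; prior mean = 27/13 = 27/13. Difference = 203/45 − 27/13 = 1424/585.

1424/585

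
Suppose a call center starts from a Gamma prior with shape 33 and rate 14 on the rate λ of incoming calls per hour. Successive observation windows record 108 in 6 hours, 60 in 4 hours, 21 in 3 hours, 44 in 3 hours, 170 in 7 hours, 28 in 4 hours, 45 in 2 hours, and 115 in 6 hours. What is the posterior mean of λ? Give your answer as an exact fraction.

624/49

Total count: 108 + 60 + 21 + 44 + 170 + 28 + 45 + 115 = 591.
Total exposure: 6 + 4 + 3 + 3 + 7 + 4 + 2 + 6 = 35 hours.
By Gamma–Poisson conjugacy, the posterior is Gamma(α + Σx, β + Σt) = Gamma(33 + 591, 14 + 35) = Gamma(624, 49).
Posterior mean = α'/β' = 624/49.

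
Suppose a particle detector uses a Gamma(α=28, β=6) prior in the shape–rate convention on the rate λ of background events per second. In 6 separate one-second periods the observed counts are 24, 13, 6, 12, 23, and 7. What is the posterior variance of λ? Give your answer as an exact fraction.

Total count: 24 + 13 + 6 + 12 + 23 + 7 = 85.
Total exposure: 6 seconds.
Posterior: α' = 28 + 85 = 113, β' = 6 + 6 = 12.
Posterior variance = α'/β'² = 113/144.

113/144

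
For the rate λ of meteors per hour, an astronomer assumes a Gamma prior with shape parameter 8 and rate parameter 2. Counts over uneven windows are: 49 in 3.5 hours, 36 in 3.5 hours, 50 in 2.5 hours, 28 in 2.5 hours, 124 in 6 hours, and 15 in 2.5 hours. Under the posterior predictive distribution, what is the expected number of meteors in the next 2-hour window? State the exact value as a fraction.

248/9

Total count: 49 + 36 + 50 + 28 + 124 + 15 = 302.
Total exposure: 3.5 + 3.5 + 2.5 + 2.5 + 6 + 2.5 = 20.5 hours.
Conjugate update: add total count to the shape and total exposure to the rate, giving Gamma(310, 45/2).
Predictive mean over a 2-hour window = T·E[λ|data] = 2·310/(45/2) = 248/9.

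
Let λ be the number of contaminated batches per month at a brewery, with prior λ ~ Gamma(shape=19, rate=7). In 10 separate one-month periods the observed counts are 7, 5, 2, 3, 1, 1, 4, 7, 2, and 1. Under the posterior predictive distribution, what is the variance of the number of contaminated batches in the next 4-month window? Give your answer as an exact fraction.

Total count: 7 + 5 + 2 + 3 + 1 + 1 + 4 + 7 + 2 + 1 = 33.
Total exposure: 10 months.
By Gamma–Poisson conjugacy, the posterior is Gamma(α + Σx, β + Σt) = Gamma(19 + 33, 7 + 10) = Gamma(52, 17).
The posterior predictive for a window of length T is Negative Binomial with variance T·α'·(β'+T)/β'² = 4·52·21/289 = 4368/289.

4368/289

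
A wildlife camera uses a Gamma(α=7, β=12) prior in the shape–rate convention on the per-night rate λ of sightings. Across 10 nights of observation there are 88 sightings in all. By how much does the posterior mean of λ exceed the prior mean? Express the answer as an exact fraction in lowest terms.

Total count 88 over total exposure 10 nights.
The Gamma prior is conjugate for the Poisson rate, so λ | data ~ Gamma(7+88, 12+10) = Gamma(95, 22).
Posterior mean = 95/22 = 95/22; prior mean = 7/12 = 7/12. Difference = 95/22 − 7/12 = 493/132.

493/132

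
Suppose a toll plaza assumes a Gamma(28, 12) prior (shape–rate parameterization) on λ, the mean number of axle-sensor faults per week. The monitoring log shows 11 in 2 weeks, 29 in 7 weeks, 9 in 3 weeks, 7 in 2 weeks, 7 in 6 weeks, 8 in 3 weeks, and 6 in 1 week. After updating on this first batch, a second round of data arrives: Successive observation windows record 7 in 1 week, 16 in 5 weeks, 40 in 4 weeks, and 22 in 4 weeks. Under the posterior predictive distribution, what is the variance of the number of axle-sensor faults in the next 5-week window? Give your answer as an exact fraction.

209/10

Total count: 11 + 29 + 9 + 7 + 7 + 8 + 6 = 77.
Total exposure: 2 + 7 + 3 + 2 + 6 + 3 + 1 = 24 weeks.
After the first batch: Gamma(28 + 77, 12 + 24) = Gamma(105, 36).
Total count: 7 + 16 + 40 + 22 = 85.
Total exposure: 1 + 5 + 4 + 4 = 14 weeks.
After the second batch: Gamma(105 + 85, 36 + 14) = Gamma(190, 50).
The posterior predictive for a window of length T is Negative Binomial with variance T·α'·(β'+T)/β'² = 5·190·55/2500 = 209/10.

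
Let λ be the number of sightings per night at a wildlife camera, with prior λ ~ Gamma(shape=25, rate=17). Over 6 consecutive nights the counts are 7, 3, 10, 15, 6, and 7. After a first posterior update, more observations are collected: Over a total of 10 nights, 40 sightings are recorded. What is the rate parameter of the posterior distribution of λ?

33

Total count: 7 + 3 + 10 + 15 + 6 + 7 = 48.
Total exposure: 6 nights.
After the first batch: Gamma(25 + 48, 17 + 6) = Gamma(73, 23).
Total count 40 over total exposure 10 nights.
After the second batch: Gamma(73 + 40, 23 + 10) = Gamma(113, 33).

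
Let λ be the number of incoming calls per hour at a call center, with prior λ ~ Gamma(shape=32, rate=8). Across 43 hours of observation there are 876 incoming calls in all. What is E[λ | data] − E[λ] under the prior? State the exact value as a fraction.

704/51

Total count 876 over total exposure 43 hours.
Gamma(α, β) with Poisson data over total exposure Σt gives posterior Gamma(α+Σx, β+Σt) = Gamma(908, 51).
Posterior mean = 908/51 = 908/51; prior mean = 32/8 = 4. Difference = 908/51 − 4 = 704/51.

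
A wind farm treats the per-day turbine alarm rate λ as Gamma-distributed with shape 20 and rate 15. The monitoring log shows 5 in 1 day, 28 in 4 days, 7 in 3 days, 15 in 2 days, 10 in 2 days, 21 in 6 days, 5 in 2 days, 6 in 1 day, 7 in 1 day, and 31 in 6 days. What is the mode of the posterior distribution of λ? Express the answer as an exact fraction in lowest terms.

154/43

Total count: 5 + 28 + 7 + 15 + 10 + 21 + 5 + 6 + 7 + 31 = 135.
Total exposure: 1 + 4 + 3 + 2 + 2 + 6 + 2 + 1 + 1 + 6 = 28 days.
Posterior: α' = 20 + 135 = 155, β' = 15 + 28 = 43.
Posterior mode = (α'−1)/β' = 154/43.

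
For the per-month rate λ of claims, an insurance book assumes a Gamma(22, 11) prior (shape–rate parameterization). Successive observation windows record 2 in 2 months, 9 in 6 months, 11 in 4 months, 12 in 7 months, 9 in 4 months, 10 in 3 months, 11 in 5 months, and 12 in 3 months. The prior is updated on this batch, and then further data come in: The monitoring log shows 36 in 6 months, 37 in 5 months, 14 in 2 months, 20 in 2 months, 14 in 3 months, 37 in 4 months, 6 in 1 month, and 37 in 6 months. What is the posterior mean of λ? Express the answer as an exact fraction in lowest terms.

Total count: 2 + 9 + 11 + 12 + 9 + 10 + 11 + 12 = 76.
Total exposure: 2 + 6 + 4 + 7 + 4 + 3 + 5 + 3 = 34 months.
After the first batch: Gamma(22 + 76, 11 + 34) = Gamma(98, 45).
Total count: 36 + 37 + 14 + 20 + 14 + 37 + 6 + 37 = 201.
Total exposure: 6 + 5 + 2 + 2 + 3 + 4 + 1 + 6 = 29 months.
After the second batch: Gamma(98 + 201, 45 + 29) = Gamma(299, 74).
Posterior mean = α'/β' = 299/74.

299/74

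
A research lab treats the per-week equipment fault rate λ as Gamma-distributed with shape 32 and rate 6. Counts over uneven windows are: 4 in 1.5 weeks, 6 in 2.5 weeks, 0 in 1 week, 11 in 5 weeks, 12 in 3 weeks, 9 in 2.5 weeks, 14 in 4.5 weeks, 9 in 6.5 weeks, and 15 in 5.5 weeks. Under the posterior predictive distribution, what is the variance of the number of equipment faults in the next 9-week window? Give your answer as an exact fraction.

Total count: 4 + 6 + 0 + 11 + 12 + 9 + 14 + 9 + 15 = 80.
Total exposure: 1.5 + 2.5 + 1 + 5 + 3 + 2.5 + 4.5 + 6.5 + 5.5 = 32 weeks.
The Gamma prior is conjugate for the Poisson rate, so λ | data ~ Gamma(32+80, 6+32) = Gamma(112, 38).
The posterior predictive for a window of length T is Negative Binomial with variance T·α'·(β'+T)/β'² = 9·112·47/1444 = 11844/361.

11844/361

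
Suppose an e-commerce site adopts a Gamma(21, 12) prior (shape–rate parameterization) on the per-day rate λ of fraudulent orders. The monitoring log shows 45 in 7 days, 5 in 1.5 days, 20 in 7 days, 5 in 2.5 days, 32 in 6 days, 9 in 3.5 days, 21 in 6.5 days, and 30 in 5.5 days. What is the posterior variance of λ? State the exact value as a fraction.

Total count: 45 + 5 + 20 + 5 + 32 + 9 + 21 + 30 = 167.
Total exposure: 7 + 1.5 + 7 + 2.5 + 6 + 3.5 + 6.5 + 5.5 = 39.5 days.
The Gamma prior is conjugate for the Poisson rate, so λ | data ~ Gamma(21+167, 12+39.5) = Gamma(188, 103/2).
Posterior variance = α'/β'² = 188/(10609/4) = 752/10609.

752/10609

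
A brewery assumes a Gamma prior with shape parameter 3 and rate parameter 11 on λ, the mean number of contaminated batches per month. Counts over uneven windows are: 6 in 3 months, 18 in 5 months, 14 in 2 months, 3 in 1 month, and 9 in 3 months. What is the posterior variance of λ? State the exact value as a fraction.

53/625

Total count: 6 + 18 + 14 + 3 + 9 = 50.
Total exposure: 3 + 5 + 2 + 1 + 3 = 14 months.
The Gamma prior is conjugate for the Poisson rate, so λ | data ~ Gamma(3+50, 11+14) = Gamma(53, 25).
Posterior variance = α'/β'² = 53/625.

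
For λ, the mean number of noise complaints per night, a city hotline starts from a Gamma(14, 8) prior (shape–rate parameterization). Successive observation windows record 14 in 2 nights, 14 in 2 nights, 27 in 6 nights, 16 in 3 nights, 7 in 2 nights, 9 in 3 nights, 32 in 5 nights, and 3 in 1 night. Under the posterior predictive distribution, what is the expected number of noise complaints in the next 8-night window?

Total count: 14 + 14 + 27 + 16 + 7 + 9 + 32 + 3 = 122.
Total exposure: 2 + 2 + 6 + 3 + 2 + 3 + 5 + 1 = 24 nights.
Posterior: α' = 14 + 122 = 136, β' = 8 + 24 = 32.
Predictive mean over an 8-night window = T·E[λ|data] = 8·136/32 = 34.

34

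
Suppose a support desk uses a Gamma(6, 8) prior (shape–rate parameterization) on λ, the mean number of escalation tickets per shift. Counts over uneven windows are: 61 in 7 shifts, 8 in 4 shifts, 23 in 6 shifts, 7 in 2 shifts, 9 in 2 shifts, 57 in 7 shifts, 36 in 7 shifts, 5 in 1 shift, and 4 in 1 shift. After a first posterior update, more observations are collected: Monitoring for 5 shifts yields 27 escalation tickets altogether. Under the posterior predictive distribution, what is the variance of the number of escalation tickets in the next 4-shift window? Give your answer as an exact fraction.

13122/625

Total count: 61 + 8 + 23 + 7 + 9 + 57 + 36 + 5 + 4 = 210.
Total exposure: 7 + 4 + 6 + 2 + 2 + 7 + 7 + 1 + 1 = 37 shifts.
After the first batch: Gamma(6 + 210, 8 + 37) = Gamma(216, 45).
Total count 27 over total exposure 5 shifts.
After the second batch: Gamma(216 + 27, 45 + 5) = Gamma(243, 50).
The posterior predictive for a window of length T is Negative Binomial with variance T·α'·(β'+T)/β'² = 4·243·54/2500 = 13122/625.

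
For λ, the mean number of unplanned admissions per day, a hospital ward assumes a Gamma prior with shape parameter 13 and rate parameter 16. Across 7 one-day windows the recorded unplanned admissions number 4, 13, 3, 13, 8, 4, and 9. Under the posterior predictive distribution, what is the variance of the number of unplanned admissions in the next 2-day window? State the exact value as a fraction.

Total count: 4 + 13 + 3 + 13 + 8 + 4 + 9 = 54.
Total exposure: 7 days.
By Gamma–Poisson conjugacy, the posterior is Gamma(α + Σx, β + Σt) = Gamma(13 + 54, 16 + 7) = Gamma(67, 23).
The posterior predictive for a window of length T is Negative Binomial with variance T·α'·(β'+T)/β'² = 2·67·25/529 = 3350/529.

3350/529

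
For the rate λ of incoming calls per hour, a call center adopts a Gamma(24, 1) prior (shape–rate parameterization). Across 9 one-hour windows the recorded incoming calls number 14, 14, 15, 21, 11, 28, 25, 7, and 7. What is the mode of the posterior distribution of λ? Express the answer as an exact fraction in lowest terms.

Total count: 14 + 14 + 15 + 21 + 11 + 28 + 25 + 7 + 7 = 142.
Total exposure: 9 hours.
The Gamma prior is conjugate for the Poisson rate, so λ | data ~ Gamma(24+142, 1+9) = Gamma(166, 10).
Posterior mode = (α'−1)/β' = 165/10 = 33/2.

33/2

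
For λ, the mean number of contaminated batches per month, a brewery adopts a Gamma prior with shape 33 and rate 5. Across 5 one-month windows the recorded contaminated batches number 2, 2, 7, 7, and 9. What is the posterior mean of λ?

Total count: 2 + 2 + 7 + 7 + 9 = 27.
Total exposure: 5 months.
By Gamma–Poisson conjugacy, the posterior is Gamma(α + Σx, β + Σt) = Gamma(33 + 27, 5 + 5) = Gamma(60, 10).
Posterior mean = α'/β' = 60/10 = 6.

6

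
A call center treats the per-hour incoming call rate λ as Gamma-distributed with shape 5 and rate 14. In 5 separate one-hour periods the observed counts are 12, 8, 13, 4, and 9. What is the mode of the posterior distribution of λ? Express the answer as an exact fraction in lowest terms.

Total count: 12 + 8 + 13 + 4 + 9 = 46.
Total exposure: 5 hours.
Posterior: α' = 5 + 46 = 51, β' = 14 + 5 = 19.
Posterior mode = (α'−1)/β' = 50/19.

50/19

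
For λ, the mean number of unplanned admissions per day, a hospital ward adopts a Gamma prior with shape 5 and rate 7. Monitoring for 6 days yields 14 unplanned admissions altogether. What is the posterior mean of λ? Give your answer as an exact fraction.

19/13

Total count 14 over total exposure 6 days.
By Gamma–Poisson conjugacy, the posterior is Gamma(α + Σx, β + Σt) = Gamma(5 + 14, 7 + 6) = Gamma(19, 13).
Posterior mean = α'/β' = 19/13.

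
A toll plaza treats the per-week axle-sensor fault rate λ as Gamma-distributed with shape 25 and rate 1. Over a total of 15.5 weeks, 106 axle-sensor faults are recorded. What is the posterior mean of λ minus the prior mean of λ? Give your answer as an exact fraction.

Total count 106 over total exposure 15.5 weeks.
Posterior: α' = 25 + 106 = 131, β' = 1 + 15.5 = 33/2.
Posterior mean = 131/(33/2) = 262/33; prior mean = 25/1 = 25. Difference = 262/33 − 25 = -563/33.

-563/33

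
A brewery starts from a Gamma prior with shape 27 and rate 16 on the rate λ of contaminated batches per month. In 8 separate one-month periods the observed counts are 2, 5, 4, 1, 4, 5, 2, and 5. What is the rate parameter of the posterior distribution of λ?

24

Total count: 2 + 5 + 4 + 1 + 4 + 5 + 2 + 5 = 28.
Total exposure: 8 months.
Gamma(α, β) with Poisson data over total exposure Σt gives posterior Gamma(α+Σx, β+Σt) = Gamma(55, 24).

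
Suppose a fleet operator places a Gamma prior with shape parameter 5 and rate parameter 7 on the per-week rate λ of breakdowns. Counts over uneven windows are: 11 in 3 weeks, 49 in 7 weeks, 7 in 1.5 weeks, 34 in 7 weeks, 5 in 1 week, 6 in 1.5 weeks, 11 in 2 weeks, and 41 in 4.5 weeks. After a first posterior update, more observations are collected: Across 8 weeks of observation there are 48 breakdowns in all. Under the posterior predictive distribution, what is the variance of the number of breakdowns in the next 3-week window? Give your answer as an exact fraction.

Total count: 11 + 49 + 7 + 34 + 5 + 6 + 11 + 41 = 164.
Total exposure: 3 + 7 + 1.5 + 7 + 1 + 1.5 + 2 + 4.5 = 27.5 weeks.
After the first batch: Gamma(5 + 164, 7 + 27.5) = Gamma(169, 69/2).
Total count 48 over total exposure 8 weeks.
After the second batch: Gamma(169 + 48, 69/2 + 8) = Gamma(217, 85/2).
The posterior predictive for a window of length T is Negative Binomial with variance T·α'·(β'+T)/β'² = 3·217·(91/2)/(7225/4) = 118482/7225.

118482/7225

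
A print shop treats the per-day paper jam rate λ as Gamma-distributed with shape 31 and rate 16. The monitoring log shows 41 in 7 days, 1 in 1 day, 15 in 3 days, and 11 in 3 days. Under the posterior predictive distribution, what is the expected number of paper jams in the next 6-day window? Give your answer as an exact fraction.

Total count: 41 + 1 + 15 + 11 = 68.
Total exposure: 7 + 1 + 3 + 3 = 14 days.
By Gamma–Poisson conjugacy, the posterior is Gamma(α + Σx, β + Σt) = Gamma(31 + 68, 16 + 14) = Gamma(99, 30).
Predictive mean over a 6-day window = T·E[λ|data] = 6·99/30 = 99/5.

99/5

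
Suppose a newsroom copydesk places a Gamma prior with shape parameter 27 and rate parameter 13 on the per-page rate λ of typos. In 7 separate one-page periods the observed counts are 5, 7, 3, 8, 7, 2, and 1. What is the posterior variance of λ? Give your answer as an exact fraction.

3/20

Total count: 5 + 7 + 3 + 8 + 7 + 2 + 1 = 33.
Total exposure: 7 pages.
Conjugate update: add total count to the shape and total exposure to the rate, giving Gamma(60, 20).
Posterior variance = α'/β'² = 60/400 = 3/20.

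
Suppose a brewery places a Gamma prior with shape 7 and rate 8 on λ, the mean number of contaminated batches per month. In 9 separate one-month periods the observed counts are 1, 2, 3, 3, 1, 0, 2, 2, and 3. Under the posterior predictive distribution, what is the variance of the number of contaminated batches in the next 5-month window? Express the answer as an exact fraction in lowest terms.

Total count: 1 + 2 + 3 + 3 + 1 + 0 + 2 + 2 + 3 = 17.
Total exposure: 9 months.
The Gamma prior is conjugate for the Poisson rate, so λ | data ~ Gamma(7+17, 8+9) = Gamma(24, 17).
The posterior predictive for a window of length T is Negative Binomial with variance T·α'·(β'+T)/β'² = 5·24·22/289 = 2640/289.

2640/289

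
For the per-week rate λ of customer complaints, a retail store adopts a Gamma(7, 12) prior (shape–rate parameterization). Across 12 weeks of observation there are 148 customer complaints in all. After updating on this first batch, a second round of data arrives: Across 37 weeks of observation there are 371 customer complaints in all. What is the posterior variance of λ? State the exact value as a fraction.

526/3721

Total count 148 over total exposure 12 weeks.
After the first batch: Gamma(7 + 148, 12 + 12) = Gamma(155, 24).
Total count 371 over total exposure 37 weeks.
After the second batch: Gamma(155 + 371, 24 + 37) = Gamma(526, 61).
Posterior variance = α'/β'² = 526/3721.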